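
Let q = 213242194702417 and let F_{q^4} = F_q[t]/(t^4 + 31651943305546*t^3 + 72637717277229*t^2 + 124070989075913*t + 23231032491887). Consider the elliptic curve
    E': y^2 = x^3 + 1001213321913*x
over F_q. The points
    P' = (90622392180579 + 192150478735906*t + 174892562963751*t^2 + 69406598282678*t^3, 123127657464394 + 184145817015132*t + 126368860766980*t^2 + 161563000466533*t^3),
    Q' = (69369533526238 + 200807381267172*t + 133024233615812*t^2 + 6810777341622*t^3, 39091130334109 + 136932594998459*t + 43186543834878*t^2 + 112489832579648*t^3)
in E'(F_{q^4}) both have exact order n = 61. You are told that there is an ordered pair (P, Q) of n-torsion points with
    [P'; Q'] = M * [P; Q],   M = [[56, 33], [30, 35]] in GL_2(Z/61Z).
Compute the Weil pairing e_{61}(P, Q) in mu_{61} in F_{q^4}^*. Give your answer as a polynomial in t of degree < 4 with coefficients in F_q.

e_{61} is bilinear + alternating on E[61], so e_{61}(56*P + 33*Q, 30*P + 35*Q) = e_{61}(P,Q)^(56*35-33*30).
Hence e(P,Q) = e(P',Q')^{10} where 10 = 55^{-1} mod 61.
6-bit Miller (111101) on E'/F_{213242194702417} with a'=1001213321913, b'=0: accumulate tangent/chord ratios at Q'+S and P'+S'.
The quotient is 562024048553 + 116049481377187*t + 68691075919844*t^2 + 51230910505199*t^3.
Thus e_{61}(P,Q) = 39638816299141 + 187404428793457*t + 148288629808682*t^2 + 149613243792460*t^3.

39638816299141 + 187404428793457*t + 148288629808682*t^2 + 149613243792460*t^3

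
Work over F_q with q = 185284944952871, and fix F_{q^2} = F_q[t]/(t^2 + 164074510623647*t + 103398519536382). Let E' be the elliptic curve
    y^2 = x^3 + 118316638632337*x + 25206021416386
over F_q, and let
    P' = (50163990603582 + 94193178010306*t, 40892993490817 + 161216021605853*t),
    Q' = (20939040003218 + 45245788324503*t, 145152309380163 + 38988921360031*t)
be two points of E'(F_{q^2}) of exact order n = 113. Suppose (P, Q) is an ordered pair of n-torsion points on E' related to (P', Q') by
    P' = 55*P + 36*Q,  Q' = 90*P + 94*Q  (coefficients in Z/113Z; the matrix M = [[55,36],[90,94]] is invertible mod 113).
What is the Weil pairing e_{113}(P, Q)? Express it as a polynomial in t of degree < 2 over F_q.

184227097031196 + 172092755372637*t

Under M = [[55,36],[90,94]] in GL_2(Z/113), e_{113}(P',Q') = e_{113}(P,Q)^(55*94-36*90 mod 113).
55*94 - 36*90 = 1930; reduced mod 113: det = 9, inverse 88.
n = 113 = (1110001)_2 (7 bits, wt 4); accumulate f_{113,P'}(Q'+S)/f_{113,P'}(S) along the 6-step ladder.
The quotient is 45641299696583 + 117456149113421*t.
Raise to 88: e(P,Q) = 184227097031196 + 172092755372637*t in mu_{113}.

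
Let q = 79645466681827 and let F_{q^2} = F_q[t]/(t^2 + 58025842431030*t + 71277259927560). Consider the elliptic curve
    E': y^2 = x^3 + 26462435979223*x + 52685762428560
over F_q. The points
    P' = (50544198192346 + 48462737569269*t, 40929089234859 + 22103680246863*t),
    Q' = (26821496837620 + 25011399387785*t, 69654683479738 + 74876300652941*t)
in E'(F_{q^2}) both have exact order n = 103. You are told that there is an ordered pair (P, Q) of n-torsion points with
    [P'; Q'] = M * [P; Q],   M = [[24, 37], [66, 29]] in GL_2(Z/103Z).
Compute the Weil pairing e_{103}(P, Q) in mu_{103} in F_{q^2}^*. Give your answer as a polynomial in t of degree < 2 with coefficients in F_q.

Since e_{103}(P,P)=e_{103}(Q,Q)=1 and e_{103}(Q,P)=e_{103}(P,Q)^{-1}, expanding e_{103}(24*P + 37*Q,66*P + 29*Q) leaves e(P,Q)^det(M).
det M = 24*29 - 37*66 = -1746 = 5 (mod 103); 5^{-1} = 62 (mod 103).
7-bit Miller (1100111) on E'/F_{79645466681827} with a'=26462435979223, b'=52685762428560: accumulate tangent/chord ratios at Q'+S and P'+S'.
Miller gives e_{103}(P',Q') = 35825103703587 + 19540668649764*t in F_{79645466681827^2}.
e_{103}(P,Q) = (35825103703587 + 19540668649764*t)^{62} = 72092732492685 + 31640527539592*t.

72092732492685 + 31640527539592*t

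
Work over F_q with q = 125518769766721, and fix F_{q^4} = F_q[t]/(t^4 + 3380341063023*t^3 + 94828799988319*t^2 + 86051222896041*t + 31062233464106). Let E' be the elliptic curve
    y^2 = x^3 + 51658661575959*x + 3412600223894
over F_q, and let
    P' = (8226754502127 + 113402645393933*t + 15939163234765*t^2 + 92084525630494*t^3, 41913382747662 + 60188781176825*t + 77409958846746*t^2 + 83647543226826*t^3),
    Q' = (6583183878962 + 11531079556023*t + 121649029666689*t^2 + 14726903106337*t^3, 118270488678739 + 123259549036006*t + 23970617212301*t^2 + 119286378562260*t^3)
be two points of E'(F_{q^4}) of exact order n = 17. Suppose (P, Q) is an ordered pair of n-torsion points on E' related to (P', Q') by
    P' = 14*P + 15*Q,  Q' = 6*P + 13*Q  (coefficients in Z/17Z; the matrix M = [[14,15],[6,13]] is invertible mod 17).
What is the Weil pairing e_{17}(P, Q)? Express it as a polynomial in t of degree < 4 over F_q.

114795307744706 + 98226409131615*t + 22283797818003*t^2 + 2909985492776*t^3

The 17-Weil pairing on E[17] over F_{125518769766721} is alternating-bilinear: e_{17}(P',Q') = e_{17}(P,Q)^det(M).
Hence e(P,Q) = e(P',Q')^{5} where 5 = 7^{-1} mod 17.
5-bit Miller (10001) on E'/F_{125518769766721} with a'=51658661575959, b'=3412600223894: accumulate tangent/chord ratios at Q'+S and P'+S'.
Result: e(P',Q') = 57724754036048 + 123290443821309*t + 72528028432610*t^2 + 101381649926938*t^3.
Thus e_{17}(P,Q) = 114795307744706 + 98226409131615*t + 22283797818003*t^2 + 2909985492776*t^3.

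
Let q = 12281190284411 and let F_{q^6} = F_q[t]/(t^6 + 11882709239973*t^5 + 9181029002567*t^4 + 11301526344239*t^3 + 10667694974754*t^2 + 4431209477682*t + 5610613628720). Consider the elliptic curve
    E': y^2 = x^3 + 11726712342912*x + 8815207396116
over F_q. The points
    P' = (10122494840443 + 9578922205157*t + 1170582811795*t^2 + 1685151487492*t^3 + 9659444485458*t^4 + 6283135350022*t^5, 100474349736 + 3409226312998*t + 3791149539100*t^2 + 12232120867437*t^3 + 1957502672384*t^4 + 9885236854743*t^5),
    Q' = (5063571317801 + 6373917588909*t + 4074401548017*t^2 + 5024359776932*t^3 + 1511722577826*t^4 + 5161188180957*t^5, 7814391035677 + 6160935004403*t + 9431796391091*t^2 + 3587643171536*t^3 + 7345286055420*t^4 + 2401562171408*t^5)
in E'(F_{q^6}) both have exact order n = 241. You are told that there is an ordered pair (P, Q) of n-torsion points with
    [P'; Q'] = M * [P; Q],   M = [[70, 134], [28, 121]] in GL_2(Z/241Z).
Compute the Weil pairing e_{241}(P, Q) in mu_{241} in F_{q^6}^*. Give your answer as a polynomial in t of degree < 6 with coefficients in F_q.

The 241-Weil pairing on E[241] over F_{12281190284411} is alternating-bilinear: e_{241}(P',Q') = e_{241}(P,Q)^det(M).
Inverting 139 mod 241: 215. Thus e_{241}(P,Q) = e(P',Q')^{215}.
n = 241 = (11110001)_2 (8 bits, wt 5); accumulate f_{241,P'}(Q'+S)/f_{241,P'}(S) along the 7-step ladder.
So e_{241}(P',Q') = 1612844068745 + 1677733972147*t + 4397242946105*t^2 + 3155021235273*t^3 + 4671354017102*t^4 + 2632428833130*t^5.
Finally e_{241}(P,Q) = 4556004051315 + 1508031474469*t + 2247822907397*t^2 + 5829444609021*t^3 + 5484569270578*t^4 + 7640115421714*t^5.

4556004051315 + 1508031474469*t + 2247822907397*t^2 + 5829444609021*t^3 + 5484569270578*t^4 + 7640115421714*t^5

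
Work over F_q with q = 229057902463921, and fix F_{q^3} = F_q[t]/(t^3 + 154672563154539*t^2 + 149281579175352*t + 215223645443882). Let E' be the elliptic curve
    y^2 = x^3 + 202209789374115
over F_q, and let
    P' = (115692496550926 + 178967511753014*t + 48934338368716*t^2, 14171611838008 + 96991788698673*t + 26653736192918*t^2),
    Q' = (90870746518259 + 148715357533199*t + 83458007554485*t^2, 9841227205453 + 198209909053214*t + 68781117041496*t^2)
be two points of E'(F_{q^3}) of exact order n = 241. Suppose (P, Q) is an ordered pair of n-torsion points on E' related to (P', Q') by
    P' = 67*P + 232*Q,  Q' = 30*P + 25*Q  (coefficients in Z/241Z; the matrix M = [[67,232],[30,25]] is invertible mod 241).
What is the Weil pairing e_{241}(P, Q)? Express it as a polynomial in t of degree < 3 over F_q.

e_{241} is bilinear + alternating on E[241], so e_{241}(67*P + 232*Q, 30*P + 25*Q) = e_{241}(P,Q)^(67*25-232*30).
det(M) mod 241 = 17; its inverse in (Z/241)^* is 156 (check: 17*156 mod 241 = 1).
8-bit Miller (11110001) on E'/F_{229057902463921} with a'=0, b'=202209789374115: accumulate tangent/chord ratios at Q'+S and P'+S'.
f_P(D_Q)/f_Q(D_P) = 157528180680300 + 172989244530122*t + 20379937458860*t^2.
e_{241}(P,Q) = (157528180680300 + 172989244530122*t + 20379937458860*t^2)^{156} = 21775955139308 + 102184481970715*t + 68808756115922*t^2.

21775955139308 + 102184481970715*t + 68808756115922*t^2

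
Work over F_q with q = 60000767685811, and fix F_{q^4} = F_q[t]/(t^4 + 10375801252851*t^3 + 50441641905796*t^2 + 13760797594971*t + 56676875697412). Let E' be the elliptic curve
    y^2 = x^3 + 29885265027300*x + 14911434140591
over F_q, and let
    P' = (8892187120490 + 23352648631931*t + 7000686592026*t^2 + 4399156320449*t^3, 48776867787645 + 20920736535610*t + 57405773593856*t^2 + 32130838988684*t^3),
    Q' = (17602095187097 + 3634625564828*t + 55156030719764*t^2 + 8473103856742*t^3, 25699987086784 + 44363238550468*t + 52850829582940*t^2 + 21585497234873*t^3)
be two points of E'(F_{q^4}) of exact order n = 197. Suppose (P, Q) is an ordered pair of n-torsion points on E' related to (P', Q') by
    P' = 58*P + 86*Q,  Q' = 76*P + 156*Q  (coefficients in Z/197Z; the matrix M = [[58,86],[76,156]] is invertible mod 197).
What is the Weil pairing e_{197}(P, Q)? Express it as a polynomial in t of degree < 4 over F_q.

Since e_{197}(P,P)=e_{197}(Q,Q)=1 and e_{197}(Q,P)=e_{197}(P,Q)^{-1}, expanding e_{197}(58*P + 86*Q,76*P + 156*Q) leaves e(P,Q)^det(M).
58*156 - 86*76 = 2512; reduced mod 197: det = 148, inverse 4.
Run Miller on y^2=x^3+29885265027300*x+14911434140591 over F_{60000767685811}: ladder 11000101 (8 bits); e = f_P(D_Q)/f_Q(D_P).
So e_{197}(P',Q') = 19012991454482 + 15396079017575*t + 44269810100654*t^2 + 2447781860054*t^3.
Thus e_{197}(P,Q) = 52590189271360 + 45052401042242*t + 12133921477486*t^2 + 27659109531915*t^3.

52590189271360 + 45052401042242*t + 12133921477486*t^2 + 27659109531915*t^3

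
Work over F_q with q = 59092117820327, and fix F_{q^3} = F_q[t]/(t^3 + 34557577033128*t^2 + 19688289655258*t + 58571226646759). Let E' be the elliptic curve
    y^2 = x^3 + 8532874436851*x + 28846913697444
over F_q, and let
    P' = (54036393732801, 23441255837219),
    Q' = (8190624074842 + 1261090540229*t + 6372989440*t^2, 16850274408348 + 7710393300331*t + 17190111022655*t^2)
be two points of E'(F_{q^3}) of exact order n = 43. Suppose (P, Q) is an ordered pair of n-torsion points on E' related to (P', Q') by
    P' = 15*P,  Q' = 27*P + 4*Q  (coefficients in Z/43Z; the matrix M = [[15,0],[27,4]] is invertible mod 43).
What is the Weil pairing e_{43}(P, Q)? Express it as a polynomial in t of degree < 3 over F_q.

e_{43} is bilinear + alternating on E[43], so e_{43}(15*P, 27*P + 4*Q) = e_{43}(P,Q)^(15*4-0*27).
15*4 - 0*27 = 60; reduced mod 43: det = 17, inverse 38.
Miller loop for e_{43} over F_{59092117820327^3}: bits of 43 = 101011; 5 double steps + 3 add steps, l/v at each.
Miller gives e_{43}(P',Q') = 41162079823645 + 29324413881744*t + 52182115995561*t^2 in F_{59092117820327^3}.
e_{43}(P,Q) = (41162079823645 + 29324413881744*t + 52182115995561*t^2)^{38} = 3697003882882 + 58332200480284*t + 51198576557453*t^2.

3697003882882 + 58332200480284*t + 51198576557453*t^2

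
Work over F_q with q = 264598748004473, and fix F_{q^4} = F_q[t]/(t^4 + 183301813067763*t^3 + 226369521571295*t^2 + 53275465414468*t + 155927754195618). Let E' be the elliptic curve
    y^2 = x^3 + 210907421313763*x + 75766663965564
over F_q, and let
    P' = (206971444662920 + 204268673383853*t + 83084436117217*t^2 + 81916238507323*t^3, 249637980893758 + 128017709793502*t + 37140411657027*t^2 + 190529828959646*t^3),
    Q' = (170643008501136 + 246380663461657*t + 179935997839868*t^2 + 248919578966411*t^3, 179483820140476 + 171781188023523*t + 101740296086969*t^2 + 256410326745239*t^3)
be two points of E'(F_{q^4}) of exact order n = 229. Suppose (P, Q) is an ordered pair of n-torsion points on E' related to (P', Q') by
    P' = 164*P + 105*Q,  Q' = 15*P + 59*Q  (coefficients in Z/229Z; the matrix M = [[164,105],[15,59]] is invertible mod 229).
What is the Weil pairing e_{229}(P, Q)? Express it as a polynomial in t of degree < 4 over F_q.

100514087840277 + 105679966332628*t + 108972072295779*t^2 + 45306065776781*t^3

Under M = [[164,105],[15,59]] in GL_2(Z/229), e_{229}(P',Q') = e_{229}(P,Q)^(164*59-105*15 mod 229).
Hence e(P,Q) = e(P',Q')^{8} where 8 = 86^{-1} mod 229.
Build f_{229,P'} and f_{229,Q'} via the 8-bit ladder of 229=11100101_2; evaluate at shifted divisors; quotient in F_{264598748004473^4}.
So e_{229}(P',Q') = 202383594123044 + 135341665912167*t + 69183854542225*t^2 + 204533592055353*t^3.
Raise to 8: e(P,Q) = 100514087840277 + 105679966332628*t + 108972072295779*t^2 + 45306065776781*t^3 in mu_{229}.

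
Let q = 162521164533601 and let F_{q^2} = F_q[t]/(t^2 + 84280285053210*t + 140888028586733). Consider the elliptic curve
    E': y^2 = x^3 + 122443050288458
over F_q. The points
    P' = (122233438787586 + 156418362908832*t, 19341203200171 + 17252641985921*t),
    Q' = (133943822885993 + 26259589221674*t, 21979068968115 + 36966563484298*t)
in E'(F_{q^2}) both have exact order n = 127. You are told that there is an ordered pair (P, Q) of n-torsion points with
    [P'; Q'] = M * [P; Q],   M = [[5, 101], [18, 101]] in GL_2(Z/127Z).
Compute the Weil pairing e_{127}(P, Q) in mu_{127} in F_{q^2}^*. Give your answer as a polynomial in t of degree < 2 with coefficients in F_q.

133998396793384 + 118815850062258*t

Alternating bilinearity on E[127] (values in mu_{127} in F_{162521164533601^2}) gives e(P',Q') = e(P,Q)^det(M).
Hence e(P,Q) = e(P',Q')^{62} where 62 = 84^{-1} mod 127.
Run Miller on y^2=x^3+122443050288458 over F_{162521164533601}: ladder 1111111 (7 bits); e = f_P(D_Q)/f_Q(D_P).
e_{127}(P',Q') = 158641940223260 + 155985343559824*t.
Thus e_{127}(P,Q) = 133998396793384 + 118815850062258*t.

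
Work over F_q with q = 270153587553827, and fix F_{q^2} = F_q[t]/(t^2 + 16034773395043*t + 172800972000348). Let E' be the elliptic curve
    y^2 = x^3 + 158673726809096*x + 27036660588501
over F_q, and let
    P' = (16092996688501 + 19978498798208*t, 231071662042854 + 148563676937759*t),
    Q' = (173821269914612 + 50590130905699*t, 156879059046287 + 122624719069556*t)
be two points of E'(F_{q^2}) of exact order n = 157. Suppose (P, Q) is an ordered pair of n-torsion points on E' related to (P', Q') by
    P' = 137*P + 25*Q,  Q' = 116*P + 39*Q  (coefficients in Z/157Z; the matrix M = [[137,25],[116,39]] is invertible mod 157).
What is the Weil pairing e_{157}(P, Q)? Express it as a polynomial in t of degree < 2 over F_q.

Under M = [[137,25],[116,39]] in GL_2(Z/157), e_{157}(P',Q') = e_{157}(P,Q)^(137*39-25*116 mod 157).
137*39 - 25*116 = 2443; reduced mod 157: det = 88, inverse 91.
n = 157 = (10011101)_2 (8 bits, wt 5); accumulate f_{157,P'}(Q'+S)/f_{157,P'}(S) along the 7-step ladder.
The quotient is 192813319098746 + 58899175588995*t.
Thus e_{157}(P,Q) = 188722053277100 + 269051329813356*t.

188722053277100 + 269051329813356*t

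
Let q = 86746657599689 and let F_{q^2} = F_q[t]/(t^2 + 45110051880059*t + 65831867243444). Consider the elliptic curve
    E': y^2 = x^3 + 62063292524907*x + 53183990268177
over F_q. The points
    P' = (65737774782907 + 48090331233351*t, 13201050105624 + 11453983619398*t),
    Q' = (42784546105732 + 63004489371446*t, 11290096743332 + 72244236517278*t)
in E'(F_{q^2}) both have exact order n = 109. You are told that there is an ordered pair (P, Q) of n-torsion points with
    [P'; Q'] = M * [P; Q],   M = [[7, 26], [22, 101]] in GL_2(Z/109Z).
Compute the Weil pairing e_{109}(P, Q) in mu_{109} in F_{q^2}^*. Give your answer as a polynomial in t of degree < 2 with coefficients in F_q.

Since e_{109}(P,P)=e_{109}(Q,Q)=1 and e_{109}(Q,P)=e_{109}(P,Q)^{-1}, expanding e_{109}(7*P + 26*Q,22*P + 101*Q) leaves e(P,Q)^det(M).
Inverting 26 mod 109: 21. Thus e_{109}(P,Q) = e(P',Q')^{21}.
Build f_{109,P'} and f_{109,Q'} via the 7-bit ladder of 109=1101101_2; evaluate at shifted divisors; quotient in F_{86746657599689^2}.
e_{109}(P',Q') = 48003619969018 + 69820881413148*t.
e_{109}(P,Q) = (48003619969018 + 69820881413148*t)^{21} = 67789835185250 + 64054542727030*t.

67789835185250 + 64054542727030*t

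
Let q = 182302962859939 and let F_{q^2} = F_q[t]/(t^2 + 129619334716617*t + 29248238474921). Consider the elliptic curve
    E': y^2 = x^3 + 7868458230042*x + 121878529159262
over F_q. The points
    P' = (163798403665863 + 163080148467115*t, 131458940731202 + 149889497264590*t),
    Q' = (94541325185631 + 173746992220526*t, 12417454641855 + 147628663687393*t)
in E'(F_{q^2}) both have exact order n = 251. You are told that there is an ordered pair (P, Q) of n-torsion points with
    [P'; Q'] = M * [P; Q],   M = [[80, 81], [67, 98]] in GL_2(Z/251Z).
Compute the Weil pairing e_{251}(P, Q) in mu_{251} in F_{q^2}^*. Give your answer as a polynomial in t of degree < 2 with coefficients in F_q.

646393523379 + 7075304968166*t

Since e_{251}(P,P)=e_{251}(Q,Q)=1 and e_{251}(Q,P)=e_{251}(P,Q)^{-1}, expanding e_{251}(80*P + 81*Q,67*P + 98*Q) leaves e(P,Q)^det(M).
80*98 - 81*67 = 2413; reduced mod 251: det = 154, inverse 207.
Run Miller on y^2=x^3+7868458230042*x+121878529159262 over F_{182302962859939}: ladder 11111011 (8 bits); e = f_P(D_Q)/f_Q(D_P).
f_P(D_Q)/f_Q(D_P) = 79922441025104 + 1088192412935*t.
Finally e_{251}(P,Q) = 646393523379 + 7075304968166*t.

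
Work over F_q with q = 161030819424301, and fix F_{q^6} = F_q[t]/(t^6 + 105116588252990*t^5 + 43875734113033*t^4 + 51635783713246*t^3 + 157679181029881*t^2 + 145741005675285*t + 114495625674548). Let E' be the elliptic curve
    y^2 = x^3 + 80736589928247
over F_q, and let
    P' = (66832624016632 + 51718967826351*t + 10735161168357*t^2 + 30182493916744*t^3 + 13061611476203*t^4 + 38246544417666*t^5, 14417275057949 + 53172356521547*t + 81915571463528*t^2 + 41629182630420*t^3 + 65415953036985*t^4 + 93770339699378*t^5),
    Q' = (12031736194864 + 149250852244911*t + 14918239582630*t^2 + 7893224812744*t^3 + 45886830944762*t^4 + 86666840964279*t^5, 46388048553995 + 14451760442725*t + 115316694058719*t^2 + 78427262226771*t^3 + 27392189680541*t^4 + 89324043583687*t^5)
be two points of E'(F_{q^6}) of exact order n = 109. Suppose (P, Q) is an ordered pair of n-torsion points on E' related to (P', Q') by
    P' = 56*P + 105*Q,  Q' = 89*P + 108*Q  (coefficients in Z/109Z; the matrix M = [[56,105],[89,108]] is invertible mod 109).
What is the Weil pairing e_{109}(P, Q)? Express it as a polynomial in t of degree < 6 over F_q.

97846693977172 + 73366961692319*t + 70169168219500*t^2 + 141742232844373*t^3 + 44880456353224*t^4 + 80647556346792*t^5

The 109-Weil pairing on E[109] over F_{161030819424301} is alternating-bilinear: e_{109}(P',Q') = e_{109}(P,Q)^det(M).
So e_{109}(P,Q) = e_{109}(P',Q')^{4}, since 82*4 = 1 mod 109.
Build f_{109,P'} and f_{109,Q'} via the 7-bit ladder of 109=1101101_2; evaluate at shifted divisors; quotient in F_{161030819424301^6}.
So e_{109}(P',Q') = 10607051928985 + 29580001748949*t + 95731240577654*t^2 + 61557537608125*t^3 + 144845086043021*t^4 + 104181323478884*t^5.
Finally e_{109}(P,Q) = 97846693977172 + 73366961692319*t + 70169168219500*t^2 + 141742232844373*t^3 + 44880456353224*t^4 + 80647556346792*t^5.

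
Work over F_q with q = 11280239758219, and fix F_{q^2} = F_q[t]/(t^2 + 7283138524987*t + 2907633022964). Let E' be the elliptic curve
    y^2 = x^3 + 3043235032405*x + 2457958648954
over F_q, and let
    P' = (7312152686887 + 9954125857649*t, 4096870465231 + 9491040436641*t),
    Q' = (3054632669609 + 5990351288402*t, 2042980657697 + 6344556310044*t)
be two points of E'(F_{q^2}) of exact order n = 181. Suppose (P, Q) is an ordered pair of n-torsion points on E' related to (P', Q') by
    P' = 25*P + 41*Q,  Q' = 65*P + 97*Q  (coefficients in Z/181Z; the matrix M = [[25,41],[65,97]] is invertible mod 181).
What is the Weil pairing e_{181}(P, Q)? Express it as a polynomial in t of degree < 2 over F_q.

e_{181}(aP+bQ,cP+dQ) = e_{181}(P,Q)^(ad-bc); with (a,b,c,d)=(25,41,65,97) this gives the det-181 law.
Inverting 122 mod 181: 46. Thus e_{181}(P,Q) = e(P',Q')^{46}.
Miller loop for e_{181} over F_{11280239758219^2}: bits of 181 = 10110101; 7 double steps + 4 add steps, l/v at each.
Result: e(P',Q') = 9994165549847 + 3544723394711*t.
Raise to 46: e(P,Q) = 1201129135091 + 895494561812*t in mu_{181}.

1201129135091 + 895494561812*t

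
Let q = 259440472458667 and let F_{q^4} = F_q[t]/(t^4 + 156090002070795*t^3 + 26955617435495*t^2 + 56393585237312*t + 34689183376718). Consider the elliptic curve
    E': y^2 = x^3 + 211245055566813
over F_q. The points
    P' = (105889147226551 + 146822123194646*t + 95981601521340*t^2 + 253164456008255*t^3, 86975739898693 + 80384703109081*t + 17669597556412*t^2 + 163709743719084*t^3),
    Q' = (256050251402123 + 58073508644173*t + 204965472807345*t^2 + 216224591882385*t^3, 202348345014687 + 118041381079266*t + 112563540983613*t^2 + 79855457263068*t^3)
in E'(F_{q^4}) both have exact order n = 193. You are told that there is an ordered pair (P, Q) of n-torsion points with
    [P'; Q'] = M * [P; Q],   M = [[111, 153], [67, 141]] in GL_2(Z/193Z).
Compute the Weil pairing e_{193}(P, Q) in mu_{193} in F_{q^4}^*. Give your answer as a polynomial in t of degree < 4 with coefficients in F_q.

165964699928420 + 35218654033986*t + 110874501286367*t^2 + 152331382372326*t^3

Since e_{193}(P,P)=e_{193}(Q,Q)=1 and e_{193}(Q,P)=e_{193}(P,Q)^{-1}, expanding e_{193}(111*P + 153*Q,67*P + 141*Q) leaves e(P,Q)^det(M).
det(M) mod 193 = 189; its inverse in (Z/193)^* is 48 (check: 189*48 mod 193 = 1).
n = 193 = (11000001)_2 (8 bits, wt 3); accumulate f_{193,P'}(Q'+S)/f_{193,P'}(S) along the 7-step ladder.
The quotient is 222661813684211 + 218963341649900*t + 212454886303204*t^2 + 151566293723793*t^3.
e_{193}(P,Q) = (222661813684211 + 218963341649900*t + 212454886303204*t^2 + 151566293723793*t^3)^{48} = 165964699928420 + 35218654033986*t + 110874501286367*t^2 + 152331382372326*t^3.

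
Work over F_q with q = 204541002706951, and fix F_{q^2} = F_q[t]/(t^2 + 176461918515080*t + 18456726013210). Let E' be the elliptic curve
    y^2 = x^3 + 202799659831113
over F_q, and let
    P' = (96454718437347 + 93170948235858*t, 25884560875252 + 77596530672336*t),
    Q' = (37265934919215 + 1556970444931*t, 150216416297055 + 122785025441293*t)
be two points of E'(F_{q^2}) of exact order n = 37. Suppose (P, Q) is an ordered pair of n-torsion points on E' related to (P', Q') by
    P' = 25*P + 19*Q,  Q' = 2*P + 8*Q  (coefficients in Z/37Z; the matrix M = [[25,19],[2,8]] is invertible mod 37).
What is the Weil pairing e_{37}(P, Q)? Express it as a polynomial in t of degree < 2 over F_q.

Since e_{37}(P,P)=e_{37}(Q,Q)=1 and e_{37}(Q,P)=e_{37}(P,Q)^{-1}, expanding e_{37}(25*P + 19*Q,2*P + 8*Q) leaves e(P,Q)^det(M).
Hence e(P,Q) = e(P',Q')^{8} where 8 = 14^{-1} mod 37.
Miller loop for e_{37} over F_{204541002706951^2}: bits of 37 = 100101; 5 double steps + 2 add steps, l/v at each.
e_{37}(P',Q') = 6811145552344 + 122652418899495*t.
Raise to 8: e(P,Q) = 39921642998641 + 193156607014216*t in mu_{37}.

39921642998641 + 193156607014216*t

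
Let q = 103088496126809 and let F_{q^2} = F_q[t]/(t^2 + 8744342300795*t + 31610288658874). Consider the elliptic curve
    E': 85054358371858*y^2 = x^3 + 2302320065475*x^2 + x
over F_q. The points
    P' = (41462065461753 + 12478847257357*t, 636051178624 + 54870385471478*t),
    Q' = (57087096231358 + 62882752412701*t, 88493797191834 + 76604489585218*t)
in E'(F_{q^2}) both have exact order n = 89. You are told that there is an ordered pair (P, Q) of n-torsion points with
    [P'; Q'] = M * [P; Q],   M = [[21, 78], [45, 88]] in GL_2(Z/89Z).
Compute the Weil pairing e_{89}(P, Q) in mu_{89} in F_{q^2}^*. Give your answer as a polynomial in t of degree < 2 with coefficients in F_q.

27216112447566 + 1305161590904*t

The 89-Weil pairing on E[89] over F_{103088496126809} is alternating-bilinear: e_{89}(P',Q') = e_{89}(P,Q)^det(M).
Inverting 29 mod 89: 43. Thus e_{89}(P,Q) = e(P',Q')^{43}.
(x,y)|->(17679354123600x+45908718260478,17679354123600y) sends E' to y^2=x^3+93090289307221*x+19451049405718.
Run Miller on y^2=x^3+93090289307221*x+19451049405718 over F_{103088496126809}: ladder 1011001 (7 bits); e = f_P(D_Q)/f_Q(D_P).
So e_{89}(P',Q') = 38933406929371 + 68981552197778*t.
Raise to 43: e(P,Q) = 27216112447566 + 1305161590904*t in mu_{89}.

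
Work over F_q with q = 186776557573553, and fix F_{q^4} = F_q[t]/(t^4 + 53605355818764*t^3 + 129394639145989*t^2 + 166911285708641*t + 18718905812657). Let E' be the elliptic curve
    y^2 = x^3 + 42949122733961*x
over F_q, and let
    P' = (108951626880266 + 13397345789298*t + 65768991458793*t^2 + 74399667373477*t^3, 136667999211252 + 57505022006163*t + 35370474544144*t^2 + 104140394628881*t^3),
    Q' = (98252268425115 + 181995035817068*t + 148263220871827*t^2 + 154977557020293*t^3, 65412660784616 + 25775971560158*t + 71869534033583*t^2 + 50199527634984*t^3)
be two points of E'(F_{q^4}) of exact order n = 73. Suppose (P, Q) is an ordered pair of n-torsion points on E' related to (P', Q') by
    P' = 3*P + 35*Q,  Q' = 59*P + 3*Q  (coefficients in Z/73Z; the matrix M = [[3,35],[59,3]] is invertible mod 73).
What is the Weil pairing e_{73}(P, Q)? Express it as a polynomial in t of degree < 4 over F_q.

8417956908471 + 186085242423419*t + 44145732227124*t^2 + 137326769197589*t^3

Since e_{73}(P,P)=e_{73}(Q,Q)=1 and e_{73}(Q,P)=e_{73}(P,Q)^{-1}, expanding e_{73}(3*P + 35*Q,59*P + 3*Q) leaves e(P,Q)^det(M).
Hence e(P,Q) = e(P',Q')^{6} where 6 = 61^{-1} mod 73.
7-bit Miller (1001001) on E'/F_{186776557573553} with a'=42949122733961, b'=0: accumulate tangent/chord ratios at Q'+S and P'+S'.
Result: e(P',Q') = 23086555120887 + 112683592863405*t + 181146166289929*t^2 + 68218918008503*t^3.
Finally e_{73}(P,Q) = 8417956908471 + 186085242423419*t + 44145732227124*t^2 + 137326769197589*t^3.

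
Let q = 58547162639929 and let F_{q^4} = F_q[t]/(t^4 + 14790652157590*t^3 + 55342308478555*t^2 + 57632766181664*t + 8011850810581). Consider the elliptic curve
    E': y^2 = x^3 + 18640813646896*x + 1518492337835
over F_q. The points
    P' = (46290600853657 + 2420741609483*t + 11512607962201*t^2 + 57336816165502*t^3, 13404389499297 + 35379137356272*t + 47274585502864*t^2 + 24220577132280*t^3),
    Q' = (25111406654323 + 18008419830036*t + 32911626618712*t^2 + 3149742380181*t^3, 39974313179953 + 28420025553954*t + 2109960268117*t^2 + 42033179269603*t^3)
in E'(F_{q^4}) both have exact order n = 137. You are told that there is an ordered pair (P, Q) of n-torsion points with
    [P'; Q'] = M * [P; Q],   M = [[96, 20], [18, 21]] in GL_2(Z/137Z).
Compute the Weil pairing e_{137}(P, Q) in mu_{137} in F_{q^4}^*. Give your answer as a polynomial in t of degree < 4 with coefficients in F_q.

Under M = [[96,20],[18,21]] in GL_2(Z/137), e_{137}(P',Q') = e_{137}(P,Q)^(96*21-20*18 mod 137).
Inverting 12 mod 137: 80. Thus e_{137}(P,Q) = e(P',Q')^{80}.
Miller loop for e_{137} over F_{58547162639929^4}: bits of 137 = 10001001; 7 double steps + 2 add steps, l/v at each.
e_{137}(P',Q') = 32068716612688 + 24233184944517*t + 2688082410353*t^2 + 47518804136619*t^3.
e_{137}(P,Q) = (32068716612688 + 24233184944517*t + 2688082410353*t^2 + 47518804136619*t^3)^{80} = 6776026030788 + 20064298227359*t + 16362679804480*t^2 + 45130207819268*t^3.

6776026030788 + 20064298227359*t + 16362679804480*t^2 + 45130207819268*t^3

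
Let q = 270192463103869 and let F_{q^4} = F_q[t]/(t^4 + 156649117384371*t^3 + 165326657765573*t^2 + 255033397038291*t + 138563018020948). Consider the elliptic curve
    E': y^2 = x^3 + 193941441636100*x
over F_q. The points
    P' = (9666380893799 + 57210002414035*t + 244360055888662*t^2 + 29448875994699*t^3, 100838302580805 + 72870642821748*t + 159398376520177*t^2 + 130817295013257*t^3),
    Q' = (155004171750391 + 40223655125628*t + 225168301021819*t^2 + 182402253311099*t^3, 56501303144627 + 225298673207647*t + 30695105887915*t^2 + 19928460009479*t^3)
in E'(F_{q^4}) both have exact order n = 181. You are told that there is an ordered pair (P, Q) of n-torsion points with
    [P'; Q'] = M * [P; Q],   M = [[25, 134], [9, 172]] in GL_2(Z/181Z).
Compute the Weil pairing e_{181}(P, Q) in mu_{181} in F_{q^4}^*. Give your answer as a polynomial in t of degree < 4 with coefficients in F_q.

e_{181} is bilinear + alternating on E[181], so e_{181}(25*P + 134*Q, 9*P + 172*Q) = e_{181}(P,Q)^(25*172-134*9).
25*172 - 134*9 = 3094; reduced mod 181: det = 17, inverse 32.
Double-and-add over 10110101: 8-1 doublings, 5-1 additions; each step l_{T,T}/v_{2T} or l_{T,P'}/v at Q'+S for random S.
Result: e(P',Q') = 105287446963730 + 258921412767883*t + 244250227131710*t^2 + 74328362961461*t^3.
Raise to 32: e(P,Q) = 235445111963248 + 231926848565857*t + 203301299858251*t^2 + 193588429691113*t^3 in mu_{181}.

235445111963248 + 231926848565857*t + 203301299858251*t^2 + 193588429691113*t^3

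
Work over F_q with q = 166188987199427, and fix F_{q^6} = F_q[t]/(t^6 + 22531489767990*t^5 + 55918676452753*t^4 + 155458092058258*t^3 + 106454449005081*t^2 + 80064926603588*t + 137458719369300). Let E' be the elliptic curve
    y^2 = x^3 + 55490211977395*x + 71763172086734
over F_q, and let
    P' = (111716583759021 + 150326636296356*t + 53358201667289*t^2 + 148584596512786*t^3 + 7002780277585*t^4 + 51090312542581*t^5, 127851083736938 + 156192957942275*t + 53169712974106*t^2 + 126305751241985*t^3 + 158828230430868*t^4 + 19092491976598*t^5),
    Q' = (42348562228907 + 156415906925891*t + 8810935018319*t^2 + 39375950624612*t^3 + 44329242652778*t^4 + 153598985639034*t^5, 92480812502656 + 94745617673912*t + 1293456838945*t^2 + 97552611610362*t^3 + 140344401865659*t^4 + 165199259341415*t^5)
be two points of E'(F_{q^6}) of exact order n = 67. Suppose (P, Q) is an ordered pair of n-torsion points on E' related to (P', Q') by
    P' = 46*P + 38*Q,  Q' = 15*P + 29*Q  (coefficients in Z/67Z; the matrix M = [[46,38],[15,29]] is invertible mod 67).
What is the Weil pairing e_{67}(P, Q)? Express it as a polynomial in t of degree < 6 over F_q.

3724164009472 + 104141904507241*t + 35383522833648*t^2 + 88270805848935*t^3 + 31383688760013*t^4 + 143357613055228*t^5

Since e_{67}(P,P)=e_{67}(Q,Q)=1 and e_{67}(Q,P)=e_{67}(P,Q)^{-1}, expanding e_{67}(46*P + 38*Q,15*P + 29*Q) leaves e(P,Q)^det(M).
det M = 46*29 - 38*15 = 764 = 27 (mod 67); 27^{-1} = 5 (mod 67).
7-bit Miller (1000011) on E'/F_{166188987199427} with a'=55490211977395, b'=71763172086734: accumulate tangent/chord ratios at Q'+S and P'+S'.
e_{67}(P',Q') = 154164477140926 + 54402164344616*t + 143250118534172*t^2 + 53761747523111*t^3 + 68146263089783*t^4 + 60378302323157*t^5.
Raise to 5: e(P,Q) = 3724164009472 + 104141904507241*t + 35383522833648*t^2 + 88270805848935*t^3 + 31383688760013*t^4 + 143357613055228*t^5 in mu_{67}.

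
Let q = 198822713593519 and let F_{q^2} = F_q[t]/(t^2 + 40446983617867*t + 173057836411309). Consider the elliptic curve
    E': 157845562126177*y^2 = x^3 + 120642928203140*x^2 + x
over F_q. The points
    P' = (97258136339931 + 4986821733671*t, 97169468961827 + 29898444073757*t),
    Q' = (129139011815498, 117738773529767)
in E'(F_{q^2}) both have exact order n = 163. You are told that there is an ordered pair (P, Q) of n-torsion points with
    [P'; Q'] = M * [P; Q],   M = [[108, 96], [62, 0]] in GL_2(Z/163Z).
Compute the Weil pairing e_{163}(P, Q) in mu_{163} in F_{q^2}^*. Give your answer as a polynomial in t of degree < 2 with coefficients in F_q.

Under M = [[108,96],[62,0]] in GL_2(Z/163), e_{163}(P',Q') = e_{163}(P,Q)^(108*0-96*62 mod 163).
Inverting 79 mod 163: 130. Thus e_{163}(P,Q) = e(P',Q')^{130}.
Undo Montgomery via alpha=195985452140509, beta=96322147658558: (a',b')=(62626400339193,177118369424972) over F_{198822713593519}.
Run Miller on y^2=x^3+62626400339193*x+177118369424972 over F_{198822713593519}: ladder 10100011 (8 bits); e = f_P(D_Q)/f_Q(D_P).
e_{163}(P',Q') = 140518060071880 + 136133250041816*t.
e_{163}(P,Q) = (140518060071880 + 136133250041816*t)^{130} = 30390516423841 + 2421076207504*t.

30390516423841 + 2421076207504*t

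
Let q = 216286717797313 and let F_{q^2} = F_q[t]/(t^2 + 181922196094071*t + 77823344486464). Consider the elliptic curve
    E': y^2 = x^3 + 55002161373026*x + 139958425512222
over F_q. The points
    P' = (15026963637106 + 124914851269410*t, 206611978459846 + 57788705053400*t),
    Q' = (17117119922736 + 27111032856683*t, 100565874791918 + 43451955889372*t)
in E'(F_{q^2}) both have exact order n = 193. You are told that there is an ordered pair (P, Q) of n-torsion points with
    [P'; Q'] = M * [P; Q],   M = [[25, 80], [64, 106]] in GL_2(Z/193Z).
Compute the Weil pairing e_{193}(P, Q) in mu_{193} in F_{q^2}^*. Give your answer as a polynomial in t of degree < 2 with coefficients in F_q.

53715090863460 + 86143789323792*t

The 193-Weil pairing on E[193] over F_{216286717797313} is alternating-bilinear: e_{193}(P',Q') = e_{193}(P,Q)^det(M).
Inverting 39 mod 193: 99. Thus e_{193}(P,Q) = e(P',Q')^{99}.
n = 193 = (11000001)_2 (8 bits, wt 3); accumulate f_{193,P'}(Q'+S)/f_{193,P'}(S) along the 7-step ladder.
e_{193}(P',Q') = 127620406220699 + 151759863107223*t.
Finally e_{193}(P,Q) = 53715090863460 + 86143789323792*t.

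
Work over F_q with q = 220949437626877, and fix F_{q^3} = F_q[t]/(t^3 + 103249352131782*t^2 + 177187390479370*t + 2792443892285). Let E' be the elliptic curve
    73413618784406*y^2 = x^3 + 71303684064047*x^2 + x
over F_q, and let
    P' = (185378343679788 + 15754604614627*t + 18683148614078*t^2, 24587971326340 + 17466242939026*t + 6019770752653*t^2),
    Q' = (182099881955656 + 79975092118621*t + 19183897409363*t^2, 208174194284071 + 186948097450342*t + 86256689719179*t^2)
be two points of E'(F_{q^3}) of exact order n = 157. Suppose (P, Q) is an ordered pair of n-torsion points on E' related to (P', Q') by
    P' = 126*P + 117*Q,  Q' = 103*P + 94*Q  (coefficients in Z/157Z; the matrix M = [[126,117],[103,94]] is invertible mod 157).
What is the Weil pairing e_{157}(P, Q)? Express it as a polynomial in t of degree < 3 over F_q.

Alternating bilinearity on E[157] (values in mu_{157} in F_{220949437626877^3}) gives e(P',Q') = e(P,Q)^det(M).
det M = 126*94 - 117*103 = -207 = 107 (mod 157); 107^{-1} = 135 (mod 157).
Montgomery->Weierstrass: x_W = 105302917950053*x+109896449007203, y_W=105302917950053*y on F_{220949437626877}; lands on y^2=x^3+4994259706428*x+35865824500808.
n = 157 = (10011101)_2 (8 bits, wt 5); accumulate f_{157,P'}(Q'+S)/f_{157,P'}(S) along the 7-step ladder.
Miller gives e_{157}(P',Q') = 114399455985921 + 165482431551249*t + 90585336850646*t^2 in F_{220949437626877^3}.
e_{157}(P,Q) = (114399455985921 + 165482431551249*t + 90585336850646*t^2)^{135} = 195424728744371 + 52934289349398*t + 213136412155942*t^2.

195424728744371 + 52934289349398*t + 213136412155942*t^2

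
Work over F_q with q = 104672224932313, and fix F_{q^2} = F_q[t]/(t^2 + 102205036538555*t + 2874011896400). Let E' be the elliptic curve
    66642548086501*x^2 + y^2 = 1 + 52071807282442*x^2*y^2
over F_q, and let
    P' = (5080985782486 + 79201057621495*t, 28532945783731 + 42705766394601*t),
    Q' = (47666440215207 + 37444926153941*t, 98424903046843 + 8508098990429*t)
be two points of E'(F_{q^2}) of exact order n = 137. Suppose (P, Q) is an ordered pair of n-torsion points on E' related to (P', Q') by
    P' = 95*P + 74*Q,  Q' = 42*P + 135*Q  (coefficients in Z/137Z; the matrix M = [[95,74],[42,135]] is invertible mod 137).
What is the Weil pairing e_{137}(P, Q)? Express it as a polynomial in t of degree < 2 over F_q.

70646765339003 + 42002116891376*t

e_{137}(aP+bQ,cP+dQ) = e_{137}(P,Q)^(ad-bc); with (a,b,c,d)=(95,74,42,135) this gives the det-137 law.
So e_{137}(P,Q) = e_{137}(P',Q')^{41}, since 127*41 = 1 mod 137.
Edwards->Montgomery: u=(1+y)/(1-y), v=u/x -> 36618713821243v^2=u^3+62945681445249u^2+u; then x_W=29810741434093u+37231096716876: y^2=x^3+31784862515*x+56397078567104.
Miller loop for e_{137} over F_{104672224932313^2}: bits of 137 = 10001001; 7 double steps + 2 add steps, l/v at each.
The quotient is 10804505788323 + 33736061516110*t.
Thus e_{137}(P,Q) = 70646765339003 + 42002116891376*t.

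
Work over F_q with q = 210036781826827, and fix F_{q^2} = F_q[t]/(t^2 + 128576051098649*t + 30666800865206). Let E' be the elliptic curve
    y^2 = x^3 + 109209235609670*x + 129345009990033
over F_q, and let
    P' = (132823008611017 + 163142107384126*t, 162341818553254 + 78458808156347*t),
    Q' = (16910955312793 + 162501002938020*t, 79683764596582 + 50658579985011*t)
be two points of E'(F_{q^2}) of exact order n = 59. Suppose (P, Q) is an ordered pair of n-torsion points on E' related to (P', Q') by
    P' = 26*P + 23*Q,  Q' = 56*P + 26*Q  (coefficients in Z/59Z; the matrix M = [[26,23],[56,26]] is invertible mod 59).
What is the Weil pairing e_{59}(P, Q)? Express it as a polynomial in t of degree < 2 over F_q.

e_{59}(aP+bQ,cP+dQ) = e_{59}(P,Q)^(ad-bc); with (a,b,c,d)=(26,23,56,26) this gives the det-59 law.
Hence e(P,Q) = e(P',Q')^{8} where 8 = 37^{-1} mod 59.
n = 59 = (111011)_2 (6 bits, wt 5); accumulate f_{59,P'}(Q'+S)/f_{59,P'}(S) along the 5-step ladder.
Result: e(P',Q') = 75501260476773 + 15580516900010*t.
Raise to 8: e(P,Q) = 133686845716186 + 49881128742356*t in mu_{59}.

133686845716186 + 49881128742356*t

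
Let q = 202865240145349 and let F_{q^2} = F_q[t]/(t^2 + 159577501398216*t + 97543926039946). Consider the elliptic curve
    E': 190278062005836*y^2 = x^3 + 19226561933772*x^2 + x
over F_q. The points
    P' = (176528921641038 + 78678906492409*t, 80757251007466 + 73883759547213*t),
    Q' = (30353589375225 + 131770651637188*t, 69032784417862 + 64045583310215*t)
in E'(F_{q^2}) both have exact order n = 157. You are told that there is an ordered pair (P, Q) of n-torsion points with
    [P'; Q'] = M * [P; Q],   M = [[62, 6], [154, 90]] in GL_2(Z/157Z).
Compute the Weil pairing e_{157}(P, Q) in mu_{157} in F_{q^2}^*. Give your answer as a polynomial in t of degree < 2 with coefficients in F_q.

Since e_{157}(P,P)=e_{157}(Q,Q)=1 and e_{157}(Q,P)=e_{157}(P,Q)^{-1}, expanding e_{157}(62*P + 6*Q,154*P + 90*Q) leaves e(P,Q)^det(M).
det M = 62*90 - 6*154 = 4656 = 103 (mod 157); 103^{-1} = 125 (mod 157).
(x,y)|->(20310900072343x+151482909616419,20310900072343y) sends E' to y^2=x^3+103336032441895*x+10726484847741.
Double-and-add over 10011101: 8-1 doublings, 5-1 additions; each step l_{T,T}/v_{2T} or l_{T,P'}/v at Q'+S for random S.
Result: e(P',Q') = 129393252356716 + 1111631094275*t.
Thus e_{157}(P,Q) = 121148518776182 + 136332148212174*t.

121148518776182 + 136332148212174*t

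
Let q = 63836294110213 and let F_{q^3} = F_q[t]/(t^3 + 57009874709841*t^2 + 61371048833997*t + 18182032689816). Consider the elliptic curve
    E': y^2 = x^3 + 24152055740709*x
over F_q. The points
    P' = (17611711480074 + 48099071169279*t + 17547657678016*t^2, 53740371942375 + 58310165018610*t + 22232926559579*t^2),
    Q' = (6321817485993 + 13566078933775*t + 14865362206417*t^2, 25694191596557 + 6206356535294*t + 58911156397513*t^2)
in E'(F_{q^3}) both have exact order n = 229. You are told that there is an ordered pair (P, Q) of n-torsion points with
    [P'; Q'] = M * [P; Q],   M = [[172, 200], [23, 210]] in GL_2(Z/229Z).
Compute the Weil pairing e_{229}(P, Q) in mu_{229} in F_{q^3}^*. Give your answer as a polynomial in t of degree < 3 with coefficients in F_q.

e_{229} is bilinear + alternating on E[229], so e_{229}(172*P + 200*Q, 23*P + 210*Q) = e_{229}(P,Q)^(172*210-200*23).
Inverting 147 mod 229: 148. Thus e_{229}(P,Q) = e(P',Q')^{148}.
n = 229 = (11100101)_2 (8 bits, wt 5); accumulate f_{229,P'}(Q'+S)/f_{229,P'}(S) along the 7-step ladder.
e_{229}(P',Q') = 1279118434133 + 62323809788754*t + 46419554304232*t^2.
Finally e_{229}(P,Q) = 57348563432688 + 21009102611307*t + 33310954654038*t^2.

57348563432688 + 21009102611307*t + 33310954654038*t^2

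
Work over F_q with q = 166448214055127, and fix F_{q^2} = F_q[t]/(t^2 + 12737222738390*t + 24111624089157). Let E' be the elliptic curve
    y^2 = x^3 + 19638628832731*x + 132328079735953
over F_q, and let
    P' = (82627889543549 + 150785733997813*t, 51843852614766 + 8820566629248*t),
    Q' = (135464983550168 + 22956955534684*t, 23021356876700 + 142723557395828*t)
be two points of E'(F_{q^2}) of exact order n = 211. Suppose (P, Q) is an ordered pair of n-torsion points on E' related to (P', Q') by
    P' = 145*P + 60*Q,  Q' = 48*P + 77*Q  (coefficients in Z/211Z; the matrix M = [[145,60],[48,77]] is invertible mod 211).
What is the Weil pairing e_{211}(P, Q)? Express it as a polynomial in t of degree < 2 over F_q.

69855744079627 + 69189662813270*t

Under M = [[145,60],[48,77]] in GL_2(Z/211), e_{211}(P',Q') = e_{211}(P,Q)^(145*77-60*48 mod 211).
det(M) mod 211 = 56; its inverse in (Z/211)^* is 49 (check: 56*49 mod 211 = 1).
Build f_{211,P'} and f_{211,Q'} via the 8-bit ladder of 211=11010011_2; evaluate at shifted divisors; quotient in F_{166448214055127^2}.
e_{211}(P',Q') = 137359563599705 + 103346144866745*t.
e_{211}(P,Q) = (137359563599705 + 103346144866745*t)^{49} = 69855744079627 + 69189662813270*t.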